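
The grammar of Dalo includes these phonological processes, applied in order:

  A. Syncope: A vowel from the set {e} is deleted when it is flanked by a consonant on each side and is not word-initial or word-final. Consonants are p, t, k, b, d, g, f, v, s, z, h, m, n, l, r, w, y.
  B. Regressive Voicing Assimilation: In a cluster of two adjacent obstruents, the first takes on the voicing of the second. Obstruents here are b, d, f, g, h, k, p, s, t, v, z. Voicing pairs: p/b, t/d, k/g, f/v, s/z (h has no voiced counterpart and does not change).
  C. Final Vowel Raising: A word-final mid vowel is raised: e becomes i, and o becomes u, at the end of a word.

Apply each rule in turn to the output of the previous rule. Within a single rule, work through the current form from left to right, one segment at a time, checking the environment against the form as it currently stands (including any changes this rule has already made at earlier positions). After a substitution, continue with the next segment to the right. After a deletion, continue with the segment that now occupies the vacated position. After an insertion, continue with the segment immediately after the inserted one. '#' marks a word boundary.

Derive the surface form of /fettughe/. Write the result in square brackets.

[fttukhi]

A Syncope: [fettughe] → [fttughe]
B Regressive Voicing Assimilation: [fttughe] → [fttukhe]
C Final Vowel Raising: [fttukhe] → [fttukhi]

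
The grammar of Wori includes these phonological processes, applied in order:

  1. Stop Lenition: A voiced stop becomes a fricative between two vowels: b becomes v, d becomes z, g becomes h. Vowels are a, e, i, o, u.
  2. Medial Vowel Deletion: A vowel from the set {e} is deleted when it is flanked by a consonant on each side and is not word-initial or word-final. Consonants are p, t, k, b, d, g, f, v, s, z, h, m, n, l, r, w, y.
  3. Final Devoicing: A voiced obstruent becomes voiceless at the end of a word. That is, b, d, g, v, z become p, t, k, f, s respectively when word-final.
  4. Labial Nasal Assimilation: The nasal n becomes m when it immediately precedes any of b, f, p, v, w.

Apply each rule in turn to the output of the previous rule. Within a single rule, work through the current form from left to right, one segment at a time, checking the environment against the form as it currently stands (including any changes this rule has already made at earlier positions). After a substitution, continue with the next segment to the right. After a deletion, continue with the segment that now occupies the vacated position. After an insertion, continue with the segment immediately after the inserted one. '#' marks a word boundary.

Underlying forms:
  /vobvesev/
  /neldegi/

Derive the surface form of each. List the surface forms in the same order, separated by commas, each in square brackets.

/vobvesev/:
  1 Stop Lenition: no change — [vobvesev]
  2 Medial Vowel Deletion: [vobvesev] → [vobvsv]
  3 Final Devoicing: [vobvsv] → [vobvsf]
  4 Labial Nasal Assimilation: no change — [vobvsf]
/neldegi/:
  1 Stop Lenition: [neldegi] → [neldehi]
  2 Medial Vowel Deletion: [neldehi] → [nldhi]
  3 Final Devoicing: no change — [nldhi]
  4 Labial Nasal Assimilation: no change — [nldhi]

[vobvsf], [nldhi]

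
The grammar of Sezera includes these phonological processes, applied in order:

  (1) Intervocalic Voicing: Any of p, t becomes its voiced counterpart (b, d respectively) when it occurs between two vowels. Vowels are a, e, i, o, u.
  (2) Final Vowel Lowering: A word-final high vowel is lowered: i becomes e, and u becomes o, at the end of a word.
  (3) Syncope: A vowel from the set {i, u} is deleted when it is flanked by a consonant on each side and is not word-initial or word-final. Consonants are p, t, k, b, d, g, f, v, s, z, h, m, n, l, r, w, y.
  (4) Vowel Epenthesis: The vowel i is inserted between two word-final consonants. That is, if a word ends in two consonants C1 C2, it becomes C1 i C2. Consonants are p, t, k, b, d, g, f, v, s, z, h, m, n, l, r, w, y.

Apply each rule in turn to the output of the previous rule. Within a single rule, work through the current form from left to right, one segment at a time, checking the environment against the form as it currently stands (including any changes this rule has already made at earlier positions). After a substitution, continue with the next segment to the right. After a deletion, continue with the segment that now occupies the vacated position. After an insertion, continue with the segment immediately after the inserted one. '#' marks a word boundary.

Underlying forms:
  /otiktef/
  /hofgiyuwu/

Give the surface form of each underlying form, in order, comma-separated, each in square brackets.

/otiktef/:
  (1) Intervocalic Voicing: [otiktef] → [odiktef]
  (2) Final Vowel Lowering: no change — [odiktef]
  (3) Syncope: [odiktef] → [odktef]
  (4) Vowel Epenthesis: no change — [odktef]
/hofgiyuwu/:
  (1) Intervocalic Voicing: no change — [hofgiyuwu]
  (2) Final Vowel Lowering: [hofgiyuwu] → [hofgiyuwo]
  (3) Syncope: [hofgiyuwo] → [hofgywo]
  (4) Vowel Epenthesis: no change — [hofgywo]

[odktef], [hofgywo]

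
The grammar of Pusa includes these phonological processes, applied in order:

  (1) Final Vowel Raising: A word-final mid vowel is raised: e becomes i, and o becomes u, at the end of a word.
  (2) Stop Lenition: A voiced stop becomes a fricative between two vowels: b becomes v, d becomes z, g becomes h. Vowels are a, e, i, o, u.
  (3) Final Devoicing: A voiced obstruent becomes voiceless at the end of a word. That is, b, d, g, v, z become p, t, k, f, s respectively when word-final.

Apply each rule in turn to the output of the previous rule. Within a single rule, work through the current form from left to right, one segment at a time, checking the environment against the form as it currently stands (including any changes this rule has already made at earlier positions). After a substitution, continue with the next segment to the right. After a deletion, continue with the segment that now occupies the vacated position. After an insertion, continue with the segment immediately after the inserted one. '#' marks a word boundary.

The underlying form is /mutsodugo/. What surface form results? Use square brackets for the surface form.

[mutsozuhu]

(1) Final Vowel Raising: [mutsodugo] → [mutsodugu]
(2) Stop Lenition: [mutsodugu] → [mutsozuhu]
(3) Final Devoicing: no change — [mutsozuhu]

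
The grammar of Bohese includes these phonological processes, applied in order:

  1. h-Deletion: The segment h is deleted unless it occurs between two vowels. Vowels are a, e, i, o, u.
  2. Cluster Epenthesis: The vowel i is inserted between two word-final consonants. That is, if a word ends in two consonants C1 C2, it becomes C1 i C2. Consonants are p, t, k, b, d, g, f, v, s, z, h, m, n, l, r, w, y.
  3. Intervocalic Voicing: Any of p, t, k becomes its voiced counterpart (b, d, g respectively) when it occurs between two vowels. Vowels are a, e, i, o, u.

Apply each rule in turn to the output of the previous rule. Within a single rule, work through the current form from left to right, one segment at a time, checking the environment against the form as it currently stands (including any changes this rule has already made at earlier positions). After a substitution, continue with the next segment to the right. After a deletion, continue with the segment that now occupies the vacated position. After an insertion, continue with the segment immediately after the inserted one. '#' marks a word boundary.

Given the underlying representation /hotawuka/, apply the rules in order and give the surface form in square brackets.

1 h-Deletion: [hotawuka] → [otawuka]
2 Cluster Epenthesis: no change — [otawuka]
3 Intervocalic Voicing: [otawuka] → [odawuga]

[odawuga]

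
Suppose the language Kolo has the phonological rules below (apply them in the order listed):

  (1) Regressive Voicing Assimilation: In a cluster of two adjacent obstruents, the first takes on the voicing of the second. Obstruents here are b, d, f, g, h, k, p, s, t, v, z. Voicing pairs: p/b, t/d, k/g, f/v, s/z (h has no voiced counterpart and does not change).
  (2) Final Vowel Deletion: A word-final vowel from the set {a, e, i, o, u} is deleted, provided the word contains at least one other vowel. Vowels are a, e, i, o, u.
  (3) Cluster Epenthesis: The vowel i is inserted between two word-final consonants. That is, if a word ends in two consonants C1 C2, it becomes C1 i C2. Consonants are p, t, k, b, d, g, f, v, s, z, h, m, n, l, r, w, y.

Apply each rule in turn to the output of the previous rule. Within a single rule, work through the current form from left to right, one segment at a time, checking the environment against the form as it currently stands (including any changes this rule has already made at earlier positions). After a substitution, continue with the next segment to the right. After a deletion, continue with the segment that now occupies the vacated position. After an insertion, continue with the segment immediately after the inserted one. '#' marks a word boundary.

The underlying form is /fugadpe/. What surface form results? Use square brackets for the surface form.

[fugatip]

(1) Regressive Voicing Assimilation: [fugadpe] → [fugatpe]
(2) Final Vowel Deletion: [fugatpe] → [fugatp]
(3) Cluster Epenthesis: [fugatp] → [fugatip]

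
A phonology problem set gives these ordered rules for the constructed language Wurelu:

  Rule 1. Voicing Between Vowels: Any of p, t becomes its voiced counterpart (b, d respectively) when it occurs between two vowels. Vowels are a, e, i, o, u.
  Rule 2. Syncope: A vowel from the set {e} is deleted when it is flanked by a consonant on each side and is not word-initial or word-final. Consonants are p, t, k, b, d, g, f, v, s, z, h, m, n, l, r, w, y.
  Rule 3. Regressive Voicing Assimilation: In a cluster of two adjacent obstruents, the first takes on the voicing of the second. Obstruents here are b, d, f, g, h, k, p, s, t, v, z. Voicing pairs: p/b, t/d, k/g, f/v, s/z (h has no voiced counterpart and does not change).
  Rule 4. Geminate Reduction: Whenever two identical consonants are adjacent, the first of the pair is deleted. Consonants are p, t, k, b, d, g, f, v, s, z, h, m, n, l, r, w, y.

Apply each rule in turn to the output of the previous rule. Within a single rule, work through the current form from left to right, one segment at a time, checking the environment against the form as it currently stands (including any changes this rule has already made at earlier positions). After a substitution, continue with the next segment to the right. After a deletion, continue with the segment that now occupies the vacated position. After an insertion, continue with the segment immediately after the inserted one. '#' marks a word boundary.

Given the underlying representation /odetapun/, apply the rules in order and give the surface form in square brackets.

[odabun]

Rule 1 Voicing Between Vowels: [odetapun] → [odedabun]
Rule 2 Syncope: [odedabun] → [oddabun]
Rule 3 Regressive Voicing Assimilation: no change — [oddabun]
Rule 4 Geminate Reduction: [oddabun] → [odabun]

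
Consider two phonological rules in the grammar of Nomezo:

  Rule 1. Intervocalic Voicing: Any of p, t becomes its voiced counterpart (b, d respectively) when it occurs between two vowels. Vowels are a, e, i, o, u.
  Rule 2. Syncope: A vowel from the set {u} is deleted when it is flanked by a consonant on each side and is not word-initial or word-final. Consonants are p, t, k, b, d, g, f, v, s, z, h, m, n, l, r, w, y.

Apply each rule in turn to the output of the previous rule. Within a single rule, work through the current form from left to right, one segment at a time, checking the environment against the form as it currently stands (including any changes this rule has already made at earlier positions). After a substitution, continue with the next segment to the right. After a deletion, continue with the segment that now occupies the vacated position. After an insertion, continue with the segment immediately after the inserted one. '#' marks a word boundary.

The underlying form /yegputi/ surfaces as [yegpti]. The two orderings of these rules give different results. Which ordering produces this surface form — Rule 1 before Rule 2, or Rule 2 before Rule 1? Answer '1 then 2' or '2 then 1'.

2 then 1

Order 1 then 2:
  1 Intervocalic Voicing: [yegputi] → [yegpudi]
  2 Syncope: [yegpudi] → [yegpdi]
  result: [yegpdi]
Order 2 then 1:
  2 Syncope: [yegputi] → [yegpti]
  1 Intervocalic Voicing: no change — [yegpti]
  result: [yegpti]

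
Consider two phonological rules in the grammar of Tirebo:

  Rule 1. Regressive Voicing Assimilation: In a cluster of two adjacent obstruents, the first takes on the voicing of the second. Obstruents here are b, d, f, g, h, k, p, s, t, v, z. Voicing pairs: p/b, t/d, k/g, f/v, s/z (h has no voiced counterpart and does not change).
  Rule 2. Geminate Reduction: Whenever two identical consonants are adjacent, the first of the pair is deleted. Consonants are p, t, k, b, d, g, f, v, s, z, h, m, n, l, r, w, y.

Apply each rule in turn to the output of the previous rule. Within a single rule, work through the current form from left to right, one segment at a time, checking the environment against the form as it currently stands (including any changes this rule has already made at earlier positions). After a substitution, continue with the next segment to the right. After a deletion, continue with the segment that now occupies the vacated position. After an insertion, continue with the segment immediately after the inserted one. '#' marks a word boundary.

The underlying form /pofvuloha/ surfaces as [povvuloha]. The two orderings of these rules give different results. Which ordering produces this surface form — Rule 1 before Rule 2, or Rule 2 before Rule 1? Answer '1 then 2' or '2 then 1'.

2 then 1

Order 1 then 2:
  1 Regressive Voicing Assimilation: [pofvuloha] → [povvuloha]
  2 Geminate Reduction: [povvuloha] → [povuloha]
  result: [povuloha]
Order 2 then 1:
  2 Geminate Reduction: no change — [pofvuloha]
  1 Regressive Voicing Assimilation: [pofvuloha] → [povvuloha]
  result: [povvuloha]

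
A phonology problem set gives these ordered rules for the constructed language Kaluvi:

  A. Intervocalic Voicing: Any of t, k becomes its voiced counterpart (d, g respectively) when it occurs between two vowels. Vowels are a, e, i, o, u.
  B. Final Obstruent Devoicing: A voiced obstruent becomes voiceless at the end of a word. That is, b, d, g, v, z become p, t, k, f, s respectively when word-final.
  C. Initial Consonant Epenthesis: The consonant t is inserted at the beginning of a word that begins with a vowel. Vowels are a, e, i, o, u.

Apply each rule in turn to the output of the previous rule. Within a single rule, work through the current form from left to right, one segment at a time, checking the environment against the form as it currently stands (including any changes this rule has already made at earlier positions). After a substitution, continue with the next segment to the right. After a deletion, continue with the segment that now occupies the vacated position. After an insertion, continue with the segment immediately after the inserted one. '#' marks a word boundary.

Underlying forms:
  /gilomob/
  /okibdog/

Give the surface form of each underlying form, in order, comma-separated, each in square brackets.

[gilomop], [togibdok]

/gilomob/:
  A Intervocalic Voicing: no change — [gilomob]
  B Final Obstruent Devoicing: [gilomob] → [gilomop]
  C Initial Consonant Epenthesis: no change — [gilomop]
/okibdog/:
  A Intervocalic Voicing: [okibdog] → [ogibdog]
  B Final Obstruent Devoicing: [ogibdog] → [ogibdok]
  C Initial Consonant Epenthesis: [ogibdok] → [togibdok]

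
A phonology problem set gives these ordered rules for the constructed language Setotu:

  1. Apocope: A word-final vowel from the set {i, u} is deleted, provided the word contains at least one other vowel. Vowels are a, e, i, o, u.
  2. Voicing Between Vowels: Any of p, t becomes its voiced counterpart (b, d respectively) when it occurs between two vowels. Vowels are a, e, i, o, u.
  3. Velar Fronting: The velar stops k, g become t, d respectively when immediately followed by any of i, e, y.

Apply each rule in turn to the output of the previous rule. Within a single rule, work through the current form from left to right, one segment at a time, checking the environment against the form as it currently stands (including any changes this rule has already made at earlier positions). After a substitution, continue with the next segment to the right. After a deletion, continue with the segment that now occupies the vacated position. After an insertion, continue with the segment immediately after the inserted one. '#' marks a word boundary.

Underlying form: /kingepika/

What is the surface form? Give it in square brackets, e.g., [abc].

[tindebika]

1 Apocope: no change — [kingepika]
2 Voicing Between Vowels: [kingepika] → [kingebika]
3 Velar Fronting: [kingebika] → [tindebika]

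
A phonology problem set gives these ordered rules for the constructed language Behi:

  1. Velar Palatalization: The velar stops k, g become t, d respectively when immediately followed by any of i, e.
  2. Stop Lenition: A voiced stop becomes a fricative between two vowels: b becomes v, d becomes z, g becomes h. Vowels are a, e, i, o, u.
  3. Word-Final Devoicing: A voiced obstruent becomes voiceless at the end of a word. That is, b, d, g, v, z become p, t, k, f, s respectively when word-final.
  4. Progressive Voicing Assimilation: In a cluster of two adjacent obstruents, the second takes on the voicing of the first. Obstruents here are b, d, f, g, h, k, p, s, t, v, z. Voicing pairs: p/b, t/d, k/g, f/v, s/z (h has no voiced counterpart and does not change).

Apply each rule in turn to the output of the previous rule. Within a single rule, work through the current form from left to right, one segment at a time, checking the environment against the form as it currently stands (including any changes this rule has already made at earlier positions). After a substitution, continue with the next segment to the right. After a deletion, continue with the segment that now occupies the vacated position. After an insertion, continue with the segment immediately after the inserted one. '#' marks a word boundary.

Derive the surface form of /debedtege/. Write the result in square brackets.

[deveddeze]

1 Velar Palatalization: [debedtege] → [debedtede]
2 Stop Lenition: [debedtede] → [devedteze]
3 Word-Final Devoicing: no change — [devedteze]
4 Progressive Voicing Assimilation: [devedteze] → [deveddeze]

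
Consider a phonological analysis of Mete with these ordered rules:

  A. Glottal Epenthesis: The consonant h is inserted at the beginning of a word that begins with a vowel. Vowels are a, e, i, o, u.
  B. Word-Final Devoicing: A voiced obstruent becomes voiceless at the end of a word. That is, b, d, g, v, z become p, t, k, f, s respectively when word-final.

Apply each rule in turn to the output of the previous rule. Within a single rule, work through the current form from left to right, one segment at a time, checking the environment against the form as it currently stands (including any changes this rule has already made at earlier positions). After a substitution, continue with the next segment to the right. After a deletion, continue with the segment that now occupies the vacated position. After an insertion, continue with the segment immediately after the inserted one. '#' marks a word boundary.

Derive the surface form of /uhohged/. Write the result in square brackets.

A Glottal Epenthesis: [uhohged] → [huhohged]
B Word-Final Devoicing: [huhohged] → [huhohget]

[huhohget]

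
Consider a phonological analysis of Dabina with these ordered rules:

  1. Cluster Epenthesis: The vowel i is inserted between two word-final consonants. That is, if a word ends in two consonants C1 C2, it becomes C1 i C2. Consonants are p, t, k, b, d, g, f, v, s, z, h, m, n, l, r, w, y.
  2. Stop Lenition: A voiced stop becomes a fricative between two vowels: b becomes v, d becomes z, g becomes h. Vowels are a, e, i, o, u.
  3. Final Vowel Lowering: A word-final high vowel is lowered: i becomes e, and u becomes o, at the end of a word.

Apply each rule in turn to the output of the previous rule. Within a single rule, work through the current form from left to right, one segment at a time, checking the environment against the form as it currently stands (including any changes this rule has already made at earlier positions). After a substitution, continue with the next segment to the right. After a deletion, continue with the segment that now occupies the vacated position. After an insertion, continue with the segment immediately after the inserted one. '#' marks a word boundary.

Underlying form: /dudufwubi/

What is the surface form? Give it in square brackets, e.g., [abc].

1 Cluster Epenthesis: no change — [dudufwubi]
2 Stop Lenition: [dudufwubi] → [duzufwuvi]
3 Final Vowel Lowering: [duzufwuvi] → [duzufwuve]

[duzufwuve]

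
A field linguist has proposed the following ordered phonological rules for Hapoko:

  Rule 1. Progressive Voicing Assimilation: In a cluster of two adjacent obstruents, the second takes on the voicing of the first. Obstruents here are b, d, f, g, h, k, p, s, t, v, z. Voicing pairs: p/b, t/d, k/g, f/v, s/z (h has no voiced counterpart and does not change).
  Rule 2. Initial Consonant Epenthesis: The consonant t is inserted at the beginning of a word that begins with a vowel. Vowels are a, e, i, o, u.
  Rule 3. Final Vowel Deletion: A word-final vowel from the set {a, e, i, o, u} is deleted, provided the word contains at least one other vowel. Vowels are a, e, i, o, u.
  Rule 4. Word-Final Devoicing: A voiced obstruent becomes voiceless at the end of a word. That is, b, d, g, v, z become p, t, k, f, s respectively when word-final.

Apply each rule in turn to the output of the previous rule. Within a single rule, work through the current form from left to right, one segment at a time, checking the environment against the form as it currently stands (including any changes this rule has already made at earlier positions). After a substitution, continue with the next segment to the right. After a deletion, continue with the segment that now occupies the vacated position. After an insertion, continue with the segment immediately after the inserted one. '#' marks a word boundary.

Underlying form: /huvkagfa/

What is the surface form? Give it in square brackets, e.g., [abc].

[huvgagf]

Rule 1 Progressive Voicing Assimilation: [huvkagfa] → [huvgagva]
Rule 2 Initial Consonant Epenthesis: no change — [huvgagva]
Rule 3 Final Vowel Deletion: [huvgagva] → [huvgagv]
Rule 4 Word-Final Devoicing: [huvgagv] → [huvgagf]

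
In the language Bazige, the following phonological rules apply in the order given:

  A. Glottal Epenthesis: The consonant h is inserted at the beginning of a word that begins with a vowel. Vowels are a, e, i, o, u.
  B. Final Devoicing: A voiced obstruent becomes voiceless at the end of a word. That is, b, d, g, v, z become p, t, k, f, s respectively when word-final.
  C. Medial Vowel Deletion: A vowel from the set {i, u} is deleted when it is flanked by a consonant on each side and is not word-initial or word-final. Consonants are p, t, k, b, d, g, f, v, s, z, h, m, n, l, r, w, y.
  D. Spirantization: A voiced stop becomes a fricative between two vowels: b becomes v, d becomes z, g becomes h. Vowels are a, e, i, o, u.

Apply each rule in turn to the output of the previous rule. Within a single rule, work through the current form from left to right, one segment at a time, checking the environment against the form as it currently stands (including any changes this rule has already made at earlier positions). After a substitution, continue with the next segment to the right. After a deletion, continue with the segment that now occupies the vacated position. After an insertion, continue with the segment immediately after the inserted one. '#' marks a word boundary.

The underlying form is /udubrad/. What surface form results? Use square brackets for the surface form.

[hdbrat]

A Glottal Epenthesis: [udubrad] → [hudubrad]
B Final Devoicing: [hudubrad] → [hudubrat]
C Medial Vowel Deletion: [hudubrat] → [hdbrat]
D Spirantization: no change — [hdbrat]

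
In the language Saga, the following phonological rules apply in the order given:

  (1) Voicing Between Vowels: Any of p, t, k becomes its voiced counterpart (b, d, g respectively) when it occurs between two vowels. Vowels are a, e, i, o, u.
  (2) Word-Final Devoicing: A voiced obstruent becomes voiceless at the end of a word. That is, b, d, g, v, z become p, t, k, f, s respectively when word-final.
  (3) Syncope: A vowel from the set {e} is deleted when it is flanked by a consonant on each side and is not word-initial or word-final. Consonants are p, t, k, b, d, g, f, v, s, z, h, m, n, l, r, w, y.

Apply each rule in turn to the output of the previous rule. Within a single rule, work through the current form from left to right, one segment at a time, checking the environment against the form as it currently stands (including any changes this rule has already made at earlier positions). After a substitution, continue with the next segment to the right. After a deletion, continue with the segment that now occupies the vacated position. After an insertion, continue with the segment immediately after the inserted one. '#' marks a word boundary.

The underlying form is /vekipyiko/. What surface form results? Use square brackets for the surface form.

(1) Voicing Between Vowels: [vekipyiko] → [vegipyigo]
(2) Word-Final Devoicing: no change — [vegipyigo]
(3) Syncope: [vegipyigo] → [vgipyigo]

[vgipyigo]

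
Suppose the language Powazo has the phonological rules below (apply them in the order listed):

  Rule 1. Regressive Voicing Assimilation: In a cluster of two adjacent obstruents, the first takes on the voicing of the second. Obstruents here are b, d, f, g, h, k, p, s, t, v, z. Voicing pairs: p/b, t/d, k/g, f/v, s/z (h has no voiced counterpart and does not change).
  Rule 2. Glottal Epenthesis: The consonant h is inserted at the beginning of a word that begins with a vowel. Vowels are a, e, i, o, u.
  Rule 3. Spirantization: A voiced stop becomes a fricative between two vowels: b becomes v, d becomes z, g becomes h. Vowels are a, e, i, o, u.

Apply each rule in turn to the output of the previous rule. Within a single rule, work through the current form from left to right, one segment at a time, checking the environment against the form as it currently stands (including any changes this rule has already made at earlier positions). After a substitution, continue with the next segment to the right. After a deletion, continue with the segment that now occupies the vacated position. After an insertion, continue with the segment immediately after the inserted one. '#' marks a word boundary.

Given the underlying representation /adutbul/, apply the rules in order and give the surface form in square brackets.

[hazudbul]

Rule 1 Regressive Voicing Assimilation: [adutbul] → [adudbul]
Rule 2 Glottal Epenthesis: [adudbul] → [hadudbul]
Rule 3 Spirantization: [hadudbul] → [hazudbul]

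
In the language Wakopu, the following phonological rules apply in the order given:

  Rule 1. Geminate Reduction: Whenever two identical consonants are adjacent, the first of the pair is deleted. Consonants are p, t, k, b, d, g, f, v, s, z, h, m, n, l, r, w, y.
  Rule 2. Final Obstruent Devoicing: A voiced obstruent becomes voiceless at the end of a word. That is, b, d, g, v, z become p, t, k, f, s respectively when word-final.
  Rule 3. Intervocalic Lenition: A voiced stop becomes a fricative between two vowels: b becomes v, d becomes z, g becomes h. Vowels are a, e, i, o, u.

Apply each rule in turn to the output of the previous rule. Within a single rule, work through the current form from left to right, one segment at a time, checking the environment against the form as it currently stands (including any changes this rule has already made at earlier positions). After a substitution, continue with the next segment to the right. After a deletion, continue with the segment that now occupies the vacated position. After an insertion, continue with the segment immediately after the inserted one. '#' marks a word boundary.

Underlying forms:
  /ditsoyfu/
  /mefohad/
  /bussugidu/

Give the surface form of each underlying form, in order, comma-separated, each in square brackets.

/ditsoyfu/:
  Rule 1 Geminate Reduction: no change — [ditsoyfu]
  Rule 2 Final Obstruent Devoicing: no change — [ditsoyfu]
  Rule 3 Intervocalic Lenition: no change — [ditsoyfu]
/mefohad/:
  Rule 1 Geminate Reduction: no change — [mefohad]
  Rule 2 Final Obstruent Devoicing: [mefohad] → [mefohat]
  Rule 3 Intervocalic Lenition: no change — [mefohat]
/bussugidu/:
  Rule 1 Geminate Reduction: [bussugidu] → [busugidu]
  Rule 2 Final Obstruent Devoicing: no change — [busugidu]
  Rule 3 Intervocalic Lenition: [busugidu] → [busuhizu]

[ditsoyfu], [mefohat], [busuhizu]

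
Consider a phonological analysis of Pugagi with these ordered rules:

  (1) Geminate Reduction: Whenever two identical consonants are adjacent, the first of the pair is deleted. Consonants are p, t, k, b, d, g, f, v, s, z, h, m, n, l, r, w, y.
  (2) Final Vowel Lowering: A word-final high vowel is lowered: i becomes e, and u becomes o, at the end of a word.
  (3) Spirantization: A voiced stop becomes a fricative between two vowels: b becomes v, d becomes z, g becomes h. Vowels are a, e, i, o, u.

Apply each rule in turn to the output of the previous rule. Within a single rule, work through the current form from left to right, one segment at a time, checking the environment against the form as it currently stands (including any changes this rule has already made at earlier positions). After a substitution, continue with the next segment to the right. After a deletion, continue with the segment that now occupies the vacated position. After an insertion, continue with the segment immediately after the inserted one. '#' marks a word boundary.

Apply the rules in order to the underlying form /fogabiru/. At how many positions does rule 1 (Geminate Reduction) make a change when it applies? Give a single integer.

0

(1) Geminate Reduction: no change — [fogabiru]
(2) Final Vowel Lowering: [fogabiru] → [fogabiro]
(3) Spirantization: [fogabiro] → [fohaviro]
Rule 1 changed 0 position(s).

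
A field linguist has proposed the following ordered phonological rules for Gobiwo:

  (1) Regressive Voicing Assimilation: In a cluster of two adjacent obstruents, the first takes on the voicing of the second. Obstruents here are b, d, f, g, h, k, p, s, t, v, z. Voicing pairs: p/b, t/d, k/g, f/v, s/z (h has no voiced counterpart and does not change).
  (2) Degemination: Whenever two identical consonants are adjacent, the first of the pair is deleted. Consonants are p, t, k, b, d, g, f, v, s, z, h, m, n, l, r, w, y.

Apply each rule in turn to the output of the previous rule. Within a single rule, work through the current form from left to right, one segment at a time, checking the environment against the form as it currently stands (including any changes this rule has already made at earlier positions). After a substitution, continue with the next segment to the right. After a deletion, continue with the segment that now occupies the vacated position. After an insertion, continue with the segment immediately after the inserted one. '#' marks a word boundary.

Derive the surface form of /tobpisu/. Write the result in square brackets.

[topisu]

(1) Regressive Voicing Assimilation: [tobpisu] → [toppisu]
(2) Degemination: [toppisu] → [topisu]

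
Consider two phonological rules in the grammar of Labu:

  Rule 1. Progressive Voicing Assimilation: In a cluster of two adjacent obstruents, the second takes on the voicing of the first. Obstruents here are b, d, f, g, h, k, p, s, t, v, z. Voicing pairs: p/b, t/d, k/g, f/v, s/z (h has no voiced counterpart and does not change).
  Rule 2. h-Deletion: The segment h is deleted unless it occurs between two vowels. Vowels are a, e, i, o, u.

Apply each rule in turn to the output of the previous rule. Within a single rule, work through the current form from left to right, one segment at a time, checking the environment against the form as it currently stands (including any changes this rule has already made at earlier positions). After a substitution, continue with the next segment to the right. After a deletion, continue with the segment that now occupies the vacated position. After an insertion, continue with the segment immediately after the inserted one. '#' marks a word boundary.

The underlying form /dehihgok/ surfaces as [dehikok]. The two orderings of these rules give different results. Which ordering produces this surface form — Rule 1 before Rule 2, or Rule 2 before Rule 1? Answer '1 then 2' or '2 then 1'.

1 then 2

Order 1 then 2:
  1 Progressive Voicing Assimilation: [dehihgok] → [dehihkok]
  2 h-Deletion: [dehihkok] → [dehikok]
  result: [dehikok]
Order 2 then 1:
  2 h-Deletion: [dehihgok] → [dehigok]
  1 Progressive Voicing Assimilation: no change — [dehigok]
  result: [dehigok]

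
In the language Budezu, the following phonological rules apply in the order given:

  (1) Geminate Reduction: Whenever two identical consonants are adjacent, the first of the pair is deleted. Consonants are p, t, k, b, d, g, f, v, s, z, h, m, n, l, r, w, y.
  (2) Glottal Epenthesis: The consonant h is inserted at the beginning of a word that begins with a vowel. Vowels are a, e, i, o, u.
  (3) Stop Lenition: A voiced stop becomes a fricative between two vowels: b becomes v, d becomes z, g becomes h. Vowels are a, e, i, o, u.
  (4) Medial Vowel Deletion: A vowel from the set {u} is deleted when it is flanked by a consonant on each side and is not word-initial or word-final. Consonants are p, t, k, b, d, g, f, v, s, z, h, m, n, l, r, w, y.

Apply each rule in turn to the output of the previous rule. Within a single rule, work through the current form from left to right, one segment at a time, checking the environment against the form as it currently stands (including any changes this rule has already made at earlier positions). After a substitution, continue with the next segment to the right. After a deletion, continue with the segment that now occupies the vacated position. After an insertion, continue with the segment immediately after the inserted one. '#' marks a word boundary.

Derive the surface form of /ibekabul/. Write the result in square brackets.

(1) Geminate Reduction: no change — [ibekabul]
(2) Glottal Epenthesis: [ibekabul] → [hibekabul]
(3) Stop Lenition: [hibekabul] → [hivekavul]
(4) Medial Vowel Deletion: [hivekavul] → [hivekavl]

[hivekavl]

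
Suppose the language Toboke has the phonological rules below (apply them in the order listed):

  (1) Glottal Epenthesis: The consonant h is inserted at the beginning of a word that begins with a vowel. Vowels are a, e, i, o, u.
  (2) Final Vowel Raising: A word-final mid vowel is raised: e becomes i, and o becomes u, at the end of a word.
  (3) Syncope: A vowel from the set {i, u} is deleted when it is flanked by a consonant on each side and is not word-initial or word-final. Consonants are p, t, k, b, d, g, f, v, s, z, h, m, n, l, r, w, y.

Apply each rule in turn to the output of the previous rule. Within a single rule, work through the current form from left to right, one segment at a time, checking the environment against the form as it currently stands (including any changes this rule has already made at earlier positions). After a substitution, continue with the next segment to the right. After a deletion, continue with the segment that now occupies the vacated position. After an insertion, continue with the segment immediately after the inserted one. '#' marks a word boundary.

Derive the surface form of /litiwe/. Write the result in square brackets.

(1) Glottal Epenthesis: no change — [litiwe]
(2) Final Vowel Raising: [litiwe] → [litiwi]
(3) Syncope: [litiwi] → [ltwi]

[ltwi]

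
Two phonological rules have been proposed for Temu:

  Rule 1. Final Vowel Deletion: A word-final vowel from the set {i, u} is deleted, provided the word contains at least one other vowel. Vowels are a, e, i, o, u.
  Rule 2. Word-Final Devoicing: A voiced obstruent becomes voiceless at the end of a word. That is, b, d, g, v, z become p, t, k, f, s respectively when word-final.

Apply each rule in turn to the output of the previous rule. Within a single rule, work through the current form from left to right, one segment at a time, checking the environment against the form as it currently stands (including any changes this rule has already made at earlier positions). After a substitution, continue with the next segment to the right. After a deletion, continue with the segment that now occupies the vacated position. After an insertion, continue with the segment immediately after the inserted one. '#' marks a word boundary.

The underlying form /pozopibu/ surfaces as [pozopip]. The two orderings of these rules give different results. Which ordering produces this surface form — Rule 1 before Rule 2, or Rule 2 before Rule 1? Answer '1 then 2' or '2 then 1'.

Order 1 then 2:
  1 Final Vowel Deletion: [pozopibu] → [pozopib]
  2 Word-Final Devoicing: [pozopib] → [pozopip]
  result: [pozopip]
Order 2 then 1:
  2 Word-Final Devoicing: no change — [pozopibu]
  1 Final Vowel Deletion: [pozopibu] → [pozopib]
  result: [pozopib]

1 then 2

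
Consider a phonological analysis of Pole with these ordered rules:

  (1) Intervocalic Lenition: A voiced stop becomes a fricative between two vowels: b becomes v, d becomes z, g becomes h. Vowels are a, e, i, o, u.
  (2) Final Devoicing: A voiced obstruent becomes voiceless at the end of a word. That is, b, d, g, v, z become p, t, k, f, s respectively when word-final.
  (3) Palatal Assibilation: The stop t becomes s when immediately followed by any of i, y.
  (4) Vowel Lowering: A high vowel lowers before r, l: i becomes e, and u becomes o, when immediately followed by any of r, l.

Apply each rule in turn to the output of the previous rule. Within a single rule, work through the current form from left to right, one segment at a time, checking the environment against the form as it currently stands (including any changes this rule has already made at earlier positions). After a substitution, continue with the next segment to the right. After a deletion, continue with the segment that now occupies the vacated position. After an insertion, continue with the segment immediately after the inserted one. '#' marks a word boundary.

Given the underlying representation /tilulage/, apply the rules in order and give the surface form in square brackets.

[selolahe]

(1) Intervocalic Lenition: [tilulage] → [tilulahe]
(2) Final Devoicing: no change — [tilulahe]
(3) Palatal Assibilation: [tilulahe] → [silulahe]
(4) Vowel Lowering: [silulahe] → [selolahe]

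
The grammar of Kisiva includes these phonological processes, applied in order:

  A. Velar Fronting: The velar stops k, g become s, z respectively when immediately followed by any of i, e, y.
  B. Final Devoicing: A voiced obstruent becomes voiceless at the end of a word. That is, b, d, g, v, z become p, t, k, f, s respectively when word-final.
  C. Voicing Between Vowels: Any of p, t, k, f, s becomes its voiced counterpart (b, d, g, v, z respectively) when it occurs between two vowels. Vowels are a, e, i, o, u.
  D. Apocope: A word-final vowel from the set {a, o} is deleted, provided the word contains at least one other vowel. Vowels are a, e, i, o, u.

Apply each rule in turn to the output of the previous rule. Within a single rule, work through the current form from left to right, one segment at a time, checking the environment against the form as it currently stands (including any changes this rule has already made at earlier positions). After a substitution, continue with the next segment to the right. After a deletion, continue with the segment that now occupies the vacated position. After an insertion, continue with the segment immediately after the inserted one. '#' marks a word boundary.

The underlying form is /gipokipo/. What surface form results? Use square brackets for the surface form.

[zibozib]

A Velar Fronting: [gipokipo] → [ziposipo]
B Final Devoicing: no change — [ziposipo]
C Voicing Between Vowels: [ziposipo] → [zibozibo]
D Apocope: [zibozibo] → [zibozib]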